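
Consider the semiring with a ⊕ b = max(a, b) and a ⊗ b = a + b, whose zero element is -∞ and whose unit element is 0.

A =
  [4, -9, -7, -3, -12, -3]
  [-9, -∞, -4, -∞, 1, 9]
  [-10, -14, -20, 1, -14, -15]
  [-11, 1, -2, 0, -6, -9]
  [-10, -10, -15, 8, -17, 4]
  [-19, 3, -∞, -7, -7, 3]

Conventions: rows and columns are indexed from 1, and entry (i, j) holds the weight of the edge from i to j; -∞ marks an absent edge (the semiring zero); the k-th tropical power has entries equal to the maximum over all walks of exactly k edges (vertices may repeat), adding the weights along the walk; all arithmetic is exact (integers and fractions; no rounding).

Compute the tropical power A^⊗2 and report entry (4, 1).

A^⊗2:
  [8, 0, -3, 1, -8, 1]
  [-5, 12, -14, 9, 2, 12]
  [-6, 2, -1, 1, -5, -5]
  [-7, 1, -2, 2, 2, 10]
  [-3, 9, 6, 8, 2, 7]
  [-6, 6, -1, 1, 4, 12]
Key observation: the optimum is the walk 4->1->1, with weight (-11) + 4 = -7.
Optimal value attained by: walk 4->1->1.
Answer: (A^⊗2)[4][1] = -7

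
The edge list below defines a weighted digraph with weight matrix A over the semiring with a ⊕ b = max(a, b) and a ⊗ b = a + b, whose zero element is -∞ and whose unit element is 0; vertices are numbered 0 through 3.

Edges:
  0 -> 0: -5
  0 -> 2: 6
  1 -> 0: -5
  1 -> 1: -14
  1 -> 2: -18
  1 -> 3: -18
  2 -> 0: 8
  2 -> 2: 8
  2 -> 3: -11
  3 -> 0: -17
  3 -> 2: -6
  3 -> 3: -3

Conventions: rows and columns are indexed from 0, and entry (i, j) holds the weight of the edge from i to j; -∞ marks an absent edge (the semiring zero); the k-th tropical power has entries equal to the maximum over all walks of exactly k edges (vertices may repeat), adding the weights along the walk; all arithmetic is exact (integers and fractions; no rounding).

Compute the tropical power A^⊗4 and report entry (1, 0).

A^⊗2:
  [14, -∞, 14, -5]
  [-10, -28, 1, -21]
  [16, -∞, 16, -3]
  [2, -∞, 2, -6]
A^⊗3:
  [22, -∞, 22, 3]
  [9, -42, 9, -10]
  [24, -∞, 24, 5]
  [10, -∞, 10, -9]
A^⊗4:
  [30, -∞, 30, 11]
  [17, -56, 17, -2]
  [32, -∞, 32, 13]
  [18, -∞, 18, -1]
Key observation: the optimum is the walk 1->0->2->2->0, with weight (-5) + 6 + 8 + 8 = 17.
Optimal value attained by: walk 1->0->2->2->0.
Answer: (A^⊗4)[1][0] = 17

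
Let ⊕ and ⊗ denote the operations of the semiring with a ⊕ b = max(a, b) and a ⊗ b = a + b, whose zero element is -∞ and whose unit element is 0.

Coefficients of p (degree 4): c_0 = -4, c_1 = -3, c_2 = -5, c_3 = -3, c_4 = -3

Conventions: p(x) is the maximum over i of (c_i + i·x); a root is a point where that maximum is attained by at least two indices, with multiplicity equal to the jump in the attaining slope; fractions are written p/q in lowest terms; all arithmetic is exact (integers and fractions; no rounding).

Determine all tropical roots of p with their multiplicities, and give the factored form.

hull edge (i=0, c=-4) to (i=1, c=-3): slope 1, span 1
hull edge (i=1, c=-3) to (i=4, c=-3): slope 0, span 3
Factored form: p(x) = -3 ⊗ (x ⊕ (-1)) ⊗ (x ⊕ 0) ⊗ (x ⊕ 0) ⊗ (x ⊕ 0)
Answer: roots = -1 (mult 1), 0 (mult 3)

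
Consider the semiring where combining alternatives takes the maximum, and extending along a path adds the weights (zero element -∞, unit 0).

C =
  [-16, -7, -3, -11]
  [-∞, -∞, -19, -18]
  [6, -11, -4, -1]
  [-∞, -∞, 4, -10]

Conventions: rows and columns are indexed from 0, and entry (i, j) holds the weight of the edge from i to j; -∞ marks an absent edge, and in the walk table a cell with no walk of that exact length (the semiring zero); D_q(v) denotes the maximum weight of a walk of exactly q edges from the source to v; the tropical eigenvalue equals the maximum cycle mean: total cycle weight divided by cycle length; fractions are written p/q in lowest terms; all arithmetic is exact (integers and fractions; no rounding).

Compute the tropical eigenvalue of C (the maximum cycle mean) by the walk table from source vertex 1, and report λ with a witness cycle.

q=0: [-∞, 0, -∞, -∞]
q=1: [-∞, -∞, -19, -18]
q=2: [-13, -30, -14, -20]
q=3: [-8, -20, -16, -15]
q=4: [-10, -15, -11, -17]
Optimal cycle mean attained by: cycle 0->2->0, total (-3) + 6, length 2.
Answer: λ = 3/2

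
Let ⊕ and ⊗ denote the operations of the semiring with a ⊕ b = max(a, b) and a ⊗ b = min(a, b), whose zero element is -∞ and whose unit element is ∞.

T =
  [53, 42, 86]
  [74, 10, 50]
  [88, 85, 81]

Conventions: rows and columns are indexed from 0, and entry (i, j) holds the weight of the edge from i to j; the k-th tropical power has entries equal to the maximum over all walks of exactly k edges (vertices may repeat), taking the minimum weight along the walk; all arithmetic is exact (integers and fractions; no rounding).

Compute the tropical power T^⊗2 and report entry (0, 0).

T^⊗2:
  [86, 85, 81]
  [53, 50, 74]
  [81, 81, 86]
Key observation: the optimum is the walk 0->2->0, with weight 86 min 88 = 86.
Optimal value attained by: walk 0->2->0.
Answer: (T^⊗2)[0][0] = 86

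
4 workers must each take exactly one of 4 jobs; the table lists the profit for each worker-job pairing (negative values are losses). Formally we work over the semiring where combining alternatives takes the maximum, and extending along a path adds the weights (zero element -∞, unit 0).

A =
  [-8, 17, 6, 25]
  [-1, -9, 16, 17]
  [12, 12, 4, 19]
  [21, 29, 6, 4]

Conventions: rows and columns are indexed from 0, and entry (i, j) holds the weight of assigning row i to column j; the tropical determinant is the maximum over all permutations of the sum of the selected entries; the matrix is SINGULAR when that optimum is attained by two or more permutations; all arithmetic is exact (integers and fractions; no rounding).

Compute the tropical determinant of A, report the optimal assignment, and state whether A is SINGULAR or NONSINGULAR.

σ = (0, 1, 2, 3): (-8) + (-9) + 4 + 4 = -9
σ = (0, 1, 3, 2): (-8) + (-9) + 19 + 6 = 8
σ = (0, 2, 1, 3): (-8) + 16 + 12 + 4 = 24
σ = (0, 2, 3, 1): (-8) + 16 + 19 + 29 = 56
σ = (0, 3, 1, 2): (-8) + 17 + 12 + 6 = 27
σ = (0, 3, 2, 1): (-8) + 17 + 4 + 29 = 42
σ = (1, 0, 2, 3): 17 + (-1) + 4 + 4 = 24
σ = (1, 0, 3, 2): 17 + (-1) + 19 + 6 = 41
σ = (1, 2, 0, 3): 17 + 16 + 12 + 4 = 49
σ = (1, 2, 3, 0): 17 + 16 + 19 + 21 = 73
σ = (1, 3, 0, 2): 17 + 17 + 12 + 6 = 52
σ = (1, 3, 2, 0): 17 + 17 + 4 + 21 = 59
σ = (2, 0, 1, 3): 6 + (-1) + 12 + 4 = 21
σ = (2, 0, 3, 1): 6 + (-1) + 19 + 29 = 53
σ = (2, 1, 0, 3): 6 + (-9) + 12 + 4 = 13
σ = (2, 1, 3, 0): 6 + (-9) + 19 + 21 = 37
σ = (2, 3, 0, 1): 6 + 17 + 12 + 29 = 64
σ = (2, 3, 1, 0): 6 + 17 + 12 + 21 = 56
σ = (3, 0, 1, 2): 25 + (-1) + 12 + 6 = 42
σ = (3, 0, 2, 1): 25 + (-1) + 4 + 29 = 57
σ = (3, 1, 0, 2): 25 + (-9) + 12 + 6 = 34
σ = (3, 1, 2, 0): 25 + (-9) + 4 + 21 = 41
σ = (3, 2, 0, 1): 25 + 16 + 12 + 29 = 82
σ = (3, 2, 1, 0): 25 + 16 + 12 + 21 = 74
Optimal value attained by: σ = (3, 2, 0, 1).
Answer: det⊕(A) = 82; verdict: NONSINGULAR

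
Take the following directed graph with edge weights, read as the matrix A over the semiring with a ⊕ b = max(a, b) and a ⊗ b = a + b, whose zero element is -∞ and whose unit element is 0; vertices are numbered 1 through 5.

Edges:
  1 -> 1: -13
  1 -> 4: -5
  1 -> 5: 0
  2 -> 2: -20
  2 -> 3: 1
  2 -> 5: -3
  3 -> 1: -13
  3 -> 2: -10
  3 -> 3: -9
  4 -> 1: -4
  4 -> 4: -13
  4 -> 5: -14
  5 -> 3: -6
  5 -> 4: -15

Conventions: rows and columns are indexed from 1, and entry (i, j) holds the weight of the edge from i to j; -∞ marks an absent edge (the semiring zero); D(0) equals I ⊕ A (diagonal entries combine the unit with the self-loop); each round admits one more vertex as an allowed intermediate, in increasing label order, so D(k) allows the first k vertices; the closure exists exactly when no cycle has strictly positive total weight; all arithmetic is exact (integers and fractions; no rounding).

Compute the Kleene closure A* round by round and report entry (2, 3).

D(0):
  [0, -∞, -∞, -5, 0]
  [-∞, 0, 1, -∞, -3]
  [-13, -10, 0, -∞, -∞]
  [-4, -∞, -∞, 0, -14]
  [-∞, -∞, -6, -15, 0]
D(1):
  [0, -∞, -∞, -5, 0]
  [-∞, 0, 1, -∞, -3]
  [-13, -10, 0, -18, -13]
  [-4, -∞, -∞, 0, -4]
  [-∞, -∞, -6, -15, 0]
D(2):
  [0, -∞, -∞, -5, 0]
  [-∞, 0, 1, -∞, -3]
  [-13, -10, 0, -18, -13]
  [-4, -∞, -∞, 0, -4]
  [-∞, -∞, -6, -15, 0]
D(3):
  [0, -∞, -∞, -5, 0]
  [-12, 0, 1, -17, -3]
  [-13, -10, 0, -18, -13]
  [-4, -∞, -∞, 0, -4]
  [-19, -16, -6, -15, 0]
D(4):
  [0, -∞, -∞, -5, 0]
  [-12, 0, 1, -17, -3]
  [-13, -10, 0, -18, -13]
  [-4, -∞, -∞, 0, -4]
  [-19, -16, -6, -15, 0]
D(5):
  [0, -16, -6, -5, 0]
  [-12, 0, 1, -17, -3]
  [-13, -10, 0, -18, -13]
  [-4, -20, -10, 0, -4]
  [-19, -16, -6, -15, 0]
Answer: A*[2][3] = 1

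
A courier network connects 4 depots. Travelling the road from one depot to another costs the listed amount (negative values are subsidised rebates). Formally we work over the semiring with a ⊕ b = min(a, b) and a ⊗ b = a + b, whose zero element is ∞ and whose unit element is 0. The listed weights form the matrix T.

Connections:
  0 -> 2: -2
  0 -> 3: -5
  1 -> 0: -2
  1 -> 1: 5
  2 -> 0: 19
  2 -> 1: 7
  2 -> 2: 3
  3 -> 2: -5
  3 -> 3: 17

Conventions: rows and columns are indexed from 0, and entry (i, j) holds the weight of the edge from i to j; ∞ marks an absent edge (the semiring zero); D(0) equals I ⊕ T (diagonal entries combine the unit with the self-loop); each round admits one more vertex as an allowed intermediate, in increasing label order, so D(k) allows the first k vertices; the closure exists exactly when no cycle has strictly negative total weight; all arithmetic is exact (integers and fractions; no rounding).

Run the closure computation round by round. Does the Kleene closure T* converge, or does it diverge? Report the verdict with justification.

D(0):
  [0, ∞, -2, -5]
  [-2, 0, ∞, ∞]
  [19, 7, 0, ∞]
  [∞, ∞, -5, 0]
D(1):
  [0, ∞, -2, -5]
  [-2, 0, -4, -7]
  [19, 7, 0, 14]
  [∞, ∞, -5, 0]
D(2):
  [0, ∞, -2, -5]
  [-2, 0, -4, -7]
  [5, 7, 0, 0]
  [∞, ∞, -5, 0]
Detection: at round 3, diagonal entry (3, 3) turns strictly negative.
Key observation: the cycle 3->2->1->0->3 has total weight (-5) + 7 + (-2) + (-5), which is strictly negative.
Answer: DIVERGES — negative cycle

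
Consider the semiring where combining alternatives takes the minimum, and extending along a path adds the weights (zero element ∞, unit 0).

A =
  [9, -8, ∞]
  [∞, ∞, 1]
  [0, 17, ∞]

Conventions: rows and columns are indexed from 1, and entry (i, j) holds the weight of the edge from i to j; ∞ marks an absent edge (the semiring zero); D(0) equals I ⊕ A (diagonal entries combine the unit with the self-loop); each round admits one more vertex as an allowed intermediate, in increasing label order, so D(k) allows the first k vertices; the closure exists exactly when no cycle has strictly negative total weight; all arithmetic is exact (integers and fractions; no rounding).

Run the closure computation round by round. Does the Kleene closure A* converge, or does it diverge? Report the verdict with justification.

D(0):
  [0, -8, ∞]
  [∞, 0, 1]
  [0, 17, 0]
D(1):
  [0, -8, ∞]
  [∞, 0, 1]
  [0, -8, 0]
Detection: at round 2, diagonal entry (3, 3) turns strictly negative.
Key observation: the cycle 3->1->2->3 has total weight 0 + (-8) + 1, which is strictly negative.
Answer: DIVERGES — negative cycle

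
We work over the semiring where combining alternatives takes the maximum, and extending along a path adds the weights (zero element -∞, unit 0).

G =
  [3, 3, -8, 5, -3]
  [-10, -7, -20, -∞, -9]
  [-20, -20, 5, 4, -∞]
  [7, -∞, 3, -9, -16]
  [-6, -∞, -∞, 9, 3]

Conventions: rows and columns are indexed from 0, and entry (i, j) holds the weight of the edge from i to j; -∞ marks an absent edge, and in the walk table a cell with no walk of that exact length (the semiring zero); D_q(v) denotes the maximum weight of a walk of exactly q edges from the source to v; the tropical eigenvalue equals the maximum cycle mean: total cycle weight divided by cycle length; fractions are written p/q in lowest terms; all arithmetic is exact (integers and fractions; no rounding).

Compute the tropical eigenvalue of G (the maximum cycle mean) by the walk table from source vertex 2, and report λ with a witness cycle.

q=0: [-∞, -∞, 0, -∞, -∞]
q=1: [-20, -20, 5, 4, -∞]
q=2: [11, -15, 10, 9, -12]
q=3: [16, 14, 15, 16, 8]
q=4: [23, 19, 20, 21, 13]
q=5: [28, 26, 25, 28, 20]
Optimal cycle mean attained by: cycle 0->3->0, total 5 + 7, length 2.
Answer: λ = 6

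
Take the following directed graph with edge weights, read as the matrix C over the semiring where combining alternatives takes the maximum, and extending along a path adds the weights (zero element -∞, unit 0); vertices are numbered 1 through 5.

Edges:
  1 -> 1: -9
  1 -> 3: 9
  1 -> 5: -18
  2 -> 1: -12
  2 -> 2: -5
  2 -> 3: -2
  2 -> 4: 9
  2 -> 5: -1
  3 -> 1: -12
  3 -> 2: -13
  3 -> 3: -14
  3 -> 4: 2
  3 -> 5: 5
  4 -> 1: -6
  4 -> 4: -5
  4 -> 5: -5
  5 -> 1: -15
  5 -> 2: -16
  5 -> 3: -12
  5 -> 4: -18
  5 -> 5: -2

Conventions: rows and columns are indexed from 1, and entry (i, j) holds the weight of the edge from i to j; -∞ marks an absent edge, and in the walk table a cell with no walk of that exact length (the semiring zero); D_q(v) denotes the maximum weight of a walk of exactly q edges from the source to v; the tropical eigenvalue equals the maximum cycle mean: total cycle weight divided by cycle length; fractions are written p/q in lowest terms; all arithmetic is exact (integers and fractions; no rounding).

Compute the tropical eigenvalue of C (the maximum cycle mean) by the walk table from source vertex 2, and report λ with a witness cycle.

q=0: [-∞, 0, -∞, -∞, -∞]
q=1: [-12, -5, -2, 9, -1]
q=2: [3, -10, -3, 4, 4]
q=3: [-2, -12, 12, -1, 2]
q=4: [0, -1, 7, 14, 17]
q=5: [8, 1, 9, 9, 15]
Optimal cycle mean attained by: cycle 1->3->4->1, total 9 + 2 + (-6), length 3.
Answer: λ = 5/3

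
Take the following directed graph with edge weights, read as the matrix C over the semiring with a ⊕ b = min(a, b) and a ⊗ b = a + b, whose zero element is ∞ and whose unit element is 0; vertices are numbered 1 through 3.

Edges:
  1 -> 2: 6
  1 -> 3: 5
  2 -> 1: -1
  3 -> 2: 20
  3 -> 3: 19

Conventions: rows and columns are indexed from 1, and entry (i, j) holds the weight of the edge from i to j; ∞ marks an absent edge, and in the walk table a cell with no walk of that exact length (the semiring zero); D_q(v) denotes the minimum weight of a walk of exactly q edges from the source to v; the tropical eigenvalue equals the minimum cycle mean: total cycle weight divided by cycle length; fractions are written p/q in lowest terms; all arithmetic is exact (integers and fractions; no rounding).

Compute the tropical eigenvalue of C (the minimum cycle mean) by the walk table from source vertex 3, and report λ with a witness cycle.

q=0: [∞, ∞, 0]
q=1: [∞, 20, 19]
q=2: [19, 39, 38]
q=3: [38, 25, 24]
Optimal cycle mean attained by: cycle 1->2->1, total 6 + (-1), length 2.
Answer: λ = 5/2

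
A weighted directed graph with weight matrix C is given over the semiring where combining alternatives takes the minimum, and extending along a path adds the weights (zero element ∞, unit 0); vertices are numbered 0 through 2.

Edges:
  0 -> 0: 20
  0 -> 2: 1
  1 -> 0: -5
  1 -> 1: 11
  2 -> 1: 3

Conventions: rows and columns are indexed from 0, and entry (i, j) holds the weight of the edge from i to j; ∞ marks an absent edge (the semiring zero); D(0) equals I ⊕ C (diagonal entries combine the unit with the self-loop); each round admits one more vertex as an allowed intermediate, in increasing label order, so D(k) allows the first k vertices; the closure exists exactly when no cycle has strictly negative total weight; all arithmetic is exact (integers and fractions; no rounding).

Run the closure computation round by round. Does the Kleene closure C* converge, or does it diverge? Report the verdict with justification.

D(0):
  [0, ∞, 1]
  [-5, 0, ∞]
  [∞, 3, 0]
D(1):
  [0, ∞, 1]
  [-5, 0, -4]
  [∞, 3, 0]
Detection: at round 2, diagonal entry (2, 2) turns strictly negative.
Key observation: the cycle 2->1->0->2 has total weight 3 + (-5) + 1, which is strictly negative.
Answer: DIVERGES — negative cycle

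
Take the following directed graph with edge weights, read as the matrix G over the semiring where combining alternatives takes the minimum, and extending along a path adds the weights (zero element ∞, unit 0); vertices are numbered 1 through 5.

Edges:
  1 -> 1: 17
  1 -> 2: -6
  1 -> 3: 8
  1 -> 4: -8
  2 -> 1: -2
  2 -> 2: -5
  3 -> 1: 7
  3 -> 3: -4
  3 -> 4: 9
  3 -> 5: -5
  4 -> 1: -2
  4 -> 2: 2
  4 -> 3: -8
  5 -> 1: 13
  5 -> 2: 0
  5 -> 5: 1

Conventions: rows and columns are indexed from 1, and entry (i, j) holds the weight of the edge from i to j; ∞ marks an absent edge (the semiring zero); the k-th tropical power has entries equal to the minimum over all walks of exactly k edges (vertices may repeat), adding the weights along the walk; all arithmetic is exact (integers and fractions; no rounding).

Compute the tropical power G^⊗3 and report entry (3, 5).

G^⊗2:
  [-10, -11, -16, 9, 3]
  [-7, -10, 6, -10, ∞]
  [3, -5, -8, -1, -9]
  [-1, -8, -12, -10, -13]
  [-2, -5, 21, 5, 2]
G^⊗3:
  [-13, -16, -20, -18, -21]
  [-12, -15, -18, -15, 1]
  [-7, -10, -12, -5, -13]
  [-12, -13, -18, -9, -17]
  [-7, -10, -3, -10, 3]
Key observation: the optimum is the walk 3->3->3->5, with weight (-4) + (-4) + (-5) = -13.
Optimal value attained by: walk 3->3->3->5.
Answer: (G^⊗3)[3][5] = -13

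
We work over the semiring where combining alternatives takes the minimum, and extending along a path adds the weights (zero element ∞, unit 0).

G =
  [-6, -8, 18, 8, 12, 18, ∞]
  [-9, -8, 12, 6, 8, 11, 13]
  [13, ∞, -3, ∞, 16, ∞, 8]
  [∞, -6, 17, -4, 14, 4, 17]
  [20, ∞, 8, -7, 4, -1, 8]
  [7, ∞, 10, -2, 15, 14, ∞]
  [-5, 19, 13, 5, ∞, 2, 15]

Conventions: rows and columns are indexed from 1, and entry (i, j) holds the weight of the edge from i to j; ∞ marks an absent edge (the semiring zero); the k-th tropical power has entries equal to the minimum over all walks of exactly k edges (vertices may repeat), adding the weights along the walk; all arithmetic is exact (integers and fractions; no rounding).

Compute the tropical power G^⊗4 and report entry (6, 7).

G^⊗2:
  [-17, -16, 4, -2, 0, 3, 5]
  [-17, -17, 4, -2, 0, 3, 5]
  [3, 5, -6, 9, 13, 10, 5]
  [-15, -14, 6, -8, 2, 0, 7]
  [3, -13, 5, -11, 7, -3, 10]
  [1, -8, 7, -6, 12, 2, 15]
  [-11, -13, 10, 0, 7, 9, 21]
G^⊗3:
  [-25, -25, -4, -10, -8, -5, -3]
  [-26, -25, -5, -11, -9, -6, -4]
  [-4, -5, -9, 5, 10, 7, 2]
  [-23, -23, -2, -12, -6, -4, -1]
  [-22, -21, -1, -15, -5, -7, 0]
  [-17, -16, 4, -10, 0, -2, 5]
  [-22, -21, -1, -7, -5, -2, 0]
G^⊗4:
  [-34, -33, -13, -19, -17, -14, -12]
  [-34, -34, -13, -19, -17, -14, -12]
  [-14, -13, -12, 1, 3, 4, -1]
  [-32, -31, -11, -17, -15, -12, -10]
  [-30, -30, -9, -19, -13, -11, -8]
  [-25, -25, -4, -14, -8, -6, -3]
  [-30, -30, -9, -15, -13, -10, -8]
Key observation: the optimum is the walk 6->4->2->2->7, with weight (-2) + (-6) + (-8) + 13 = -3.
Optimal value attained by: walk 6->4->2->2->7.
Answer: (G^⊗4)[6][7] = -3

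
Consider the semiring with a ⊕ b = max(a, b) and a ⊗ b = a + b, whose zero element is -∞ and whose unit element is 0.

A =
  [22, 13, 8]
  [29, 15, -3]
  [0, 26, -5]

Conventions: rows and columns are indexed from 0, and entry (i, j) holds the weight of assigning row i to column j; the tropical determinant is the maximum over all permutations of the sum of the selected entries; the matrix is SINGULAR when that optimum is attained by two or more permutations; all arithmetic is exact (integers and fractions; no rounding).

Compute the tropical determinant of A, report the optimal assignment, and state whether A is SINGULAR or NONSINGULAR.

σ = (0, 1, 2): 22 + 15 + (-5) = 32
σ = (0, 2, 1): 22 + (-3) + 26 = 45
σ = (1, 0, 2): 13 + 29 + (-5) = 37
σ = (1, 2, 0): 13 + (-3) + 0 = 10
σ = (2, 0, 1): 8 + 29 + 26 = 63
σ = (2, 1, 0): 8 + 15 + 0 = 23
Optimal value attained by: σ = (2, 0, 1).
Answer: det⊕(A) = 63; verdict: NONSINGULAR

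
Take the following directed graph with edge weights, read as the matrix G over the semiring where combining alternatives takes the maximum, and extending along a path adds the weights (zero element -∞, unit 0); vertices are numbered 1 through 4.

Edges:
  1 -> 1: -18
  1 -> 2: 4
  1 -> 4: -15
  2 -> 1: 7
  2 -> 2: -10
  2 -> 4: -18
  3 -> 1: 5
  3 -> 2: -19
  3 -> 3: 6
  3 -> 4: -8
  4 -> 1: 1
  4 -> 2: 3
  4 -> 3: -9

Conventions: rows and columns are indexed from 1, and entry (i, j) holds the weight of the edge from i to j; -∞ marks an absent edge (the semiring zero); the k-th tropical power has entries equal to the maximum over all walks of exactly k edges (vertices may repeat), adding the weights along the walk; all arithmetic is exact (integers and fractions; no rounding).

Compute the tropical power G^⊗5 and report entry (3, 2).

G^⊗2:
  [11, -6, -24, -14]
  [-3, 11, -27, -8]
  [11, 9, 12, -2]
  [10, 5, -3, -14]
G^⊗3:
  [1, 15, -18, -4]
  [18, 1, -17, -7]
  [17, 15, 18, 4]
  [12, 14, 3, -5]
G^⊗4:
  [22, 5, -12, -3]
  [8, 22, -11, 3]
  [23, 21, 24, 10]
  [21, 16, 9, -3]
G^⊗5:
  [12, 26, -6, 7]
  [29, 12, -5, 4]
  [29, 27, 30, 16]
  [23, 25, 15, 6]
Key observation: the optimum is the walk 3->3->3->3->1->2, with weight 6 + 6 + 6 + 5 + 4 = 27.
Optimal value attained by: walk 3->3->3->3->1->2.
Answer: (G^⊗5)[3][2] = 27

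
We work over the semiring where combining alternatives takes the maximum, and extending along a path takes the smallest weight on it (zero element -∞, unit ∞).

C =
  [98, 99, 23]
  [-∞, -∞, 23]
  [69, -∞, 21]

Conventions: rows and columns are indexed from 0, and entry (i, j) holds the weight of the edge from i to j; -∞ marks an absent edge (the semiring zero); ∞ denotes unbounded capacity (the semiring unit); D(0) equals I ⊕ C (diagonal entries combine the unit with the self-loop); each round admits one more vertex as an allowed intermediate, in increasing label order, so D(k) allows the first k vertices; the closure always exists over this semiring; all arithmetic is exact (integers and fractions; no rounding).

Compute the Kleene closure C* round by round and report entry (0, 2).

D(0):
  [∞, 99, 23]
  [-∞, ∞, 23]
  [69, -∞, ∞]
D(1):
  [∞, 99, 23]
  [-∞, ∞, 23]
  [69, 69, ∞]
D(2):
  [∞, 99, 23]
  [-∞, ∞, 23]
  [69, 69, ∞]
D(3):
  [∞, 99, 23]
  [23, ∞, 23]
  [69, 69, ∞]
Answer: C*[0][2] = 23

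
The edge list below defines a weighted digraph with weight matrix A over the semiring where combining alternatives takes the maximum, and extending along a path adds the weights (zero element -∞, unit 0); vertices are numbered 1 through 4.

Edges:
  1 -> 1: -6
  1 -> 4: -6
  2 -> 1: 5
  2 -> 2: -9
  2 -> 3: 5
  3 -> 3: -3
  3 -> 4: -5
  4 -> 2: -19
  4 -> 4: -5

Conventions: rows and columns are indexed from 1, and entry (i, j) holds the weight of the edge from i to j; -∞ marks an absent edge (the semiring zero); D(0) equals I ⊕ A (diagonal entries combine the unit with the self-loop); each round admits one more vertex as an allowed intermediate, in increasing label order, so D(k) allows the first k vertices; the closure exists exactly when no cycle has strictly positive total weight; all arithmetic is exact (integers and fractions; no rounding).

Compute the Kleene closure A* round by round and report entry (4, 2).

D(0):
  [0, -∞, -∞, -6]
  [5, 0, 5, -∞]
  [-∞, -∞, 0, -5]
  [-∞, -19, -∞, 0]
D(1):
  [0, -∞, -∞, -6]
  [5, 0, 5, -1]
  [-∞, -∞, 0, -5]
  [-∞, -19, -∞, 0]
D(2):
  [0, -∞, -∞, -6]
  [5, 0, 5, -1]
  [-∞, -∞, 0, -5]
  [-14, -19, -14, 0]
D(3):
  [0, -∞, -∞, -6]
  [5, 0, 5, 0]
  [-∞, -∞, 0, -5]
  [-14, -19, -14, 0]
D(4):
  [0, -25, -20, -6]
  [5, 0, 5, 0]
  [-19, -24, 0, -5]
  [-14, -19, -14, 0]
Answer: A*[4][2] = -19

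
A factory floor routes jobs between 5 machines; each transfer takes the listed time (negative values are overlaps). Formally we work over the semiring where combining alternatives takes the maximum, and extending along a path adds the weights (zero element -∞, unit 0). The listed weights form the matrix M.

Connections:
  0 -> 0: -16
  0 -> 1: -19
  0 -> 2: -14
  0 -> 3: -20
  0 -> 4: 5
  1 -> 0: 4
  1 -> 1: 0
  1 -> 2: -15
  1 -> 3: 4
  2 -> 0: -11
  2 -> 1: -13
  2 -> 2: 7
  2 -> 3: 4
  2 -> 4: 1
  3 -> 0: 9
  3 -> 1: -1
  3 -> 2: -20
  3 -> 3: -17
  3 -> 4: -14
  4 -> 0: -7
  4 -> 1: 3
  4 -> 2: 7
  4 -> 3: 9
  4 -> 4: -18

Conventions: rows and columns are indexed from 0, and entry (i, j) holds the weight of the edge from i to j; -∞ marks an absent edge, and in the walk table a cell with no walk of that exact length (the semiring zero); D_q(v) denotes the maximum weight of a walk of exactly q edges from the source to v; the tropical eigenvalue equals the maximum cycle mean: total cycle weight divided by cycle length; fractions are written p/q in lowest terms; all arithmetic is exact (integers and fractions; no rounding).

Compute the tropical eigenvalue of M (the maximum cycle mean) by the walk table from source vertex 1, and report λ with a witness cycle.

q=0: [-∞, 0, -∞, -∞, -∞]
q=1: [4, 0, -15, 4, -∞]
q=2: [13, 3, -8, 4, 9]
q=3: [13, 12, 16, 18, 18]
q=4: [27, 21, 25, 27, 18]
q=5: [36, 26, 32, 29, 32]
Optimal cycle mean attained by: cycle 0->4->3->0, total 5 + 9 + 9, length 3.
Answer: λ = 23/3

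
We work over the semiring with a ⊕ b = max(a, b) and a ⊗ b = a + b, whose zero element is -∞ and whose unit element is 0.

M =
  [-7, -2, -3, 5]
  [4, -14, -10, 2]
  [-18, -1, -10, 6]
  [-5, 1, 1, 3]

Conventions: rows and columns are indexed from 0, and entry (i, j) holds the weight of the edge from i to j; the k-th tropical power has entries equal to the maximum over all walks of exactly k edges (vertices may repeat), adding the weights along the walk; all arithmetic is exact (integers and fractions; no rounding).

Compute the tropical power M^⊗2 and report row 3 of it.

M^⊗2:
  [2, 6, 6, 8]
  [-3, 3, 3, 9]
  [3, 7, 7, 9]
  [5, 4, 4, 7]
Answer: row 3 of M^⊗2 = [5, 4, 4, 7]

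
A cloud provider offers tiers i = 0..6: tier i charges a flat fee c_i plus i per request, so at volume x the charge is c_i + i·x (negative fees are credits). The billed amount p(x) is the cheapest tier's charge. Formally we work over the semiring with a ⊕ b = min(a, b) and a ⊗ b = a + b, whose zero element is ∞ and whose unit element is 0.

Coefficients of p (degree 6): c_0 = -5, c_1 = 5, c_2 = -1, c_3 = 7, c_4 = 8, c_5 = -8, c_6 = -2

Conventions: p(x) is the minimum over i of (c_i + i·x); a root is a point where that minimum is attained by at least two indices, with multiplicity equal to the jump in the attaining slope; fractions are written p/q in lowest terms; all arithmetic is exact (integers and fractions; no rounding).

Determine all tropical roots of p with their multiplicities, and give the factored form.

hull edge (i=0, c=-5) to (i=5, c=-8): slope -3/5, span 5
hull edge (i=5, c=-8) to (i=6, c=-2): slope 6, span 1
Factored form: p(x) = -2 ⊗ (x ⊕ (-6)) ⊗ (x ⊕ 3/5) ⊗ (x ⊕ 3/5) ⊗ (x ⊕ 3/5) ⊗ (x ⊕ 3/5) ⊗ (x ⊕ 3/5)
Answer: roots = -6 (mult 1), 3/5 (mult 5)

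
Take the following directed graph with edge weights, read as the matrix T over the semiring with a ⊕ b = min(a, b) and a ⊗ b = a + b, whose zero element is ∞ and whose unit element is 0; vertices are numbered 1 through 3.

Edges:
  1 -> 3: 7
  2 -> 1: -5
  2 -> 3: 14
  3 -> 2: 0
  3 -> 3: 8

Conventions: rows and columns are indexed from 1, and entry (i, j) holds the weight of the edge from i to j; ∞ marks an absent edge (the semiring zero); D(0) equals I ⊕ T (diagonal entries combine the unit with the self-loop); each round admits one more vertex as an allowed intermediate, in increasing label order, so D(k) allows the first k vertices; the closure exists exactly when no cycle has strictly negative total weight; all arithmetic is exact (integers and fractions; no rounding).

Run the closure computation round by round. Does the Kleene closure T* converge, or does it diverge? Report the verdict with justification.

D(0):
  [0, ∞, 7]
  [-5, 0, 14]
  [∞, 0, 0]
D(1):
  [0, ∞, 7]
  [-5, 0, 2]
  [∞, 0, 0]
D(2):
  [0, ∞, 7]
  [-5, 0, 2]
  [-5, 0, 0]
D(3):
  [0, 7, 7]
  [-5, 0, 2]
  [-5, 0, 0]
Key observation: every diagonal entry stays at the unit through all rounds, so no improving cycle exists.
Answer: CONVERGES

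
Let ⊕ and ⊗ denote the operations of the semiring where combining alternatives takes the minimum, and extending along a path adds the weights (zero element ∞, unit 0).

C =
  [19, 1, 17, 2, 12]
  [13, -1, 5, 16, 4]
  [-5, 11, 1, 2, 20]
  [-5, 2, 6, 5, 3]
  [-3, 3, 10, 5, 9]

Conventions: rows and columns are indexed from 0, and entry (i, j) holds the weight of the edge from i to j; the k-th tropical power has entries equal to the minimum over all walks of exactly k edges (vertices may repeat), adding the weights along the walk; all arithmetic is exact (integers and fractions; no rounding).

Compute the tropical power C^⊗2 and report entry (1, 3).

C^⊗2:
  [-3, 0, 6, 7, 5]
  [0, -2, 4, 7, 3]
  [-4, -4, 2, -3, 5]
  [0, -4, 7, -3, 6]
  [0, -2, 8, -1, 7]
Key observation: the optimum is the walk 1->2->3, with weight 5 + 2 = 7.
Optimal value attained by: walk 1->2->3.
Answer: (C^⊗2)[1][3] = 7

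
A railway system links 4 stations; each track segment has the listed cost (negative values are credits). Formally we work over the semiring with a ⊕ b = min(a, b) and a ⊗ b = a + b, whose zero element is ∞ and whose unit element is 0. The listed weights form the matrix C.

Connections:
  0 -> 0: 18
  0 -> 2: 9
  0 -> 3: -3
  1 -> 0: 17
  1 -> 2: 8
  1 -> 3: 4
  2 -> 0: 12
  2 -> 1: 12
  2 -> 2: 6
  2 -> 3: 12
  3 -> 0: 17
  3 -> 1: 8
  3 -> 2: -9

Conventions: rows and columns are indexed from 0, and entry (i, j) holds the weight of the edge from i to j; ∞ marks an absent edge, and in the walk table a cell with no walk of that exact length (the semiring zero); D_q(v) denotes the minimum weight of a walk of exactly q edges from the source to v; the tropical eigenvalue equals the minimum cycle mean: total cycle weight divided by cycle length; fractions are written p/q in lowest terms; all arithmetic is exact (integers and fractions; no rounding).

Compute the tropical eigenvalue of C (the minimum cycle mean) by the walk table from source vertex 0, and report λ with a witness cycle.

q=0: [0, ∞, ∞, ∞]
q=1: [18, ∞, 9, -3]
q=2: [14, 5, -12, 15]
q=3: [0, 0, -6, 0]
q=4: [6, 6, -9, -3]
Optimal cycle mean attained by: cycle 0->3->2->0, total (-3) + (-9) + 12, length 3.
Answer: λ = 0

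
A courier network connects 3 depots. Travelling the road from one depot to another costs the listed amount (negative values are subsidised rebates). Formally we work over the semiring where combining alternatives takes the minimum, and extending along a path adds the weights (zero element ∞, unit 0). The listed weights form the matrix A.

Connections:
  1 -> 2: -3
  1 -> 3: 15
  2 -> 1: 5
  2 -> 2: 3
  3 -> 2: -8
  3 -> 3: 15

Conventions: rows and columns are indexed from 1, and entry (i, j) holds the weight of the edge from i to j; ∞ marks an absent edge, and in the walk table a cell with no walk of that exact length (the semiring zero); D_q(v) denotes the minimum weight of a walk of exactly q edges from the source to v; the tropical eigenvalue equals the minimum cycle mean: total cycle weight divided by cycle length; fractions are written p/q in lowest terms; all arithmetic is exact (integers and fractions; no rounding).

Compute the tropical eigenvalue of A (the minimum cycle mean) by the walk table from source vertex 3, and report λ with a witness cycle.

q=0: [∞, ∞, 0]
q=1: [∞, -8, 15]
q=2: [-3, -5, 30]
q=3: [0, -6, 12]
Optimal cycle mean attained by: cycle 1->2->1, total (-3) + 5, length 2.
Answer: λ = 1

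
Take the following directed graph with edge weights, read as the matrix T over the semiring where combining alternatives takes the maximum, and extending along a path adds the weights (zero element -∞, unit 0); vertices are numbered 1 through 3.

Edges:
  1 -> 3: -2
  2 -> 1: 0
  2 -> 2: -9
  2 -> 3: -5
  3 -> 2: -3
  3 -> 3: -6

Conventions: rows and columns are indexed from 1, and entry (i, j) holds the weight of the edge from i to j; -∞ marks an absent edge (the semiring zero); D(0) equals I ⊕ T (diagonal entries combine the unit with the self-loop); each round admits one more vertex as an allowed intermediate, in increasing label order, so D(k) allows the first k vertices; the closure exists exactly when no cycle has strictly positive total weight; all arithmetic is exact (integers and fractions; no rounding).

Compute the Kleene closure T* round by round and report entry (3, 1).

D(0):
  [0, -∞, -2]
  [0, 0, -5]
  [-∞, -3, 0]
D(1):
  [0, -∞, -2]
  [0, 0, -2]
  [-∞, -3, 0]
D(2):
  [0, -∞, -2]
  [0, 0, -2]
  [-3, -3, 0]
D(3):
  [0, -5, -2]
  [0, 0, -2]
  [-3, -3, 0]
Answer: T*[3][1] = -3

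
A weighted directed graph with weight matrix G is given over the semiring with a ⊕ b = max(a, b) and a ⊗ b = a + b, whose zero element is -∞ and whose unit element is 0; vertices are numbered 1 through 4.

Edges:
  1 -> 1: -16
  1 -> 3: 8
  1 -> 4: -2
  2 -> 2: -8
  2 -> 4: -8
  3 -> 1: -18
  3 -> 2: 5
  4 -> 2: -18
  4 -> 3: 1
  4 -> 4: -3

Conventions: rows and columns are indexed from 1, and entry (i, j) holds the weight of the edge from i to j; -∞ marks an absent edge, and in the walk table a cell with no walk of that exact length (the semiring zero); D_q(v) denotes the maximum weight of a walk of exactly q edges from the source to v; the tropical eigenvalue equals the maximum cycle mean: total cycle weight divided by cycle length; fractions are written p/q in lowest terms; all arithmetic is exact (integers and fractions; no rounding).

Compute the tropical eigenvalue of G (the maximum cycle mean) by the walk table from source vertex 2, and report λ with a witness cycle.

q=0: [-∞, 0, -∞, -∞]
q=1: [-∞, -8, -∞, -8]
q=2: [-∞, -16, -7, -11]
q=3: [-25, -2, -10, -14]
q=4: [-28, -5, -13, -10]
Optimal cycle mean attained by: cycle 2->4->3->2, total (-8) + 1 + 5, length 3.
Answer: λ = -2/3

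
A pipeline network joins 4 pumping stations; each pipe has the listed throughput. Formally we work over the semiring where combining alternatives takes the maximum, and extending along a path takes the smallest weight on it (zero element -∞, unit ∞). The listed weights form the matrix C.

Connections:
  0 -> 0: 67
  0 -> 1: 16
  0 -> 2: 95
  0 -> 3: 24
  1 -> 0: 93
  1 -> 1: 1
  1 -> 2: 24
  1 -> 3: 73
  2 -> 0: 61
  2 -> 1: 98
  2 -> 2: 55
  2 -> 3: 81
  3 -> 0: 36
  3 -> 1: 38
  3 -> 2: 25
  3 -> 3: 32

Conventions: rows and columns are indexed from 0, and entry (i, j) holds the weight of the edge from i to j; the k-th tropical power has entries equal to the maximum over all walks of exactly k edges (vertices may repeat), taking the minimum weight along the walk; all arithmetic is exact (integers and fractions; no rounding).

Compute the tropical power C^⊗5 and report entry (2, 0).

C^⊗2:
  [67, 95, 67, 81]
  [67, 38, 93, 32]
  [93, 55, 61, 73]
  [38, 32, 36, 38]
C^⊗3:
  [93, 67, 67, 73]
  [67, 93, 67, 81]
  [67, 61, 93, 61]
  [38, 38, 38, 36]
C^⊗4:
  [67, 67, 93, 67]
  [93, 67, 67, 73]
  [67, 93, 67, 81]
  [38, 38, 38, 38]
C^⊗5:
  [67, 93, 67, 81]
  [67, 67, 93, 67]
  [93, 67, 67, 73]
  [38, 38, 38, 38]
Key observation: the optimum is the walk 2->1->0->2->1->0, with weight 98 min 93 min 95 min 98 min 93 = 93.
Optimal value attained by: walk 2->1->0->2->1->0.
Answer: (C^⊗5)[2][0] = 93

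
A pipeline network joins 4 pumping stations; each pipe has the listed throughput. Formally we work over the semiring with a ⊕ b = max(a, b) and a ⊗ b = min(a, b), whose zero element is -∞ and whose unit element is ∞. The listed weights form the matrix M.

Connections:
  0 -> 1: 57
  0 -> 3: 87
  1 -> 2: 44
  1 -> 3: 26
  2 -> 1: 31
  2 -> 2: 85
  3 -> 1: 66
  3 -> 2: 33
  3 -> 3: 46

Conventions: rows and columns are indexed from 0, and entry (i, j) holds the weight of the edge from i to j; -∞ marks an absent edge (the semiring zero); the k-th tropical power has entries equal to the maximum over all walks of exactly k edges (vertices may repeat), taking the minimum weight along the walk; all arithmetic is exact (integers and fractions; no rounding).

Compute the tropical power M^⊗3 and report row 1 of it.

M^⊗2:
  [-∞, 66, 44, 46]
  [-∞, 31, 44, 26]
  [-∞, 31, 85, 26]
  [-∞, 46, 44, 46]
M^⊗3:
  [-∞, 46, 44, 46]
  [-∞, 31, 44, 26]
  [-∞, 31, 85, 26]
  [-∞, 46, 44, 46]
Answer: row 1 of M^⊗3 = [-∞, 31, 44, 26]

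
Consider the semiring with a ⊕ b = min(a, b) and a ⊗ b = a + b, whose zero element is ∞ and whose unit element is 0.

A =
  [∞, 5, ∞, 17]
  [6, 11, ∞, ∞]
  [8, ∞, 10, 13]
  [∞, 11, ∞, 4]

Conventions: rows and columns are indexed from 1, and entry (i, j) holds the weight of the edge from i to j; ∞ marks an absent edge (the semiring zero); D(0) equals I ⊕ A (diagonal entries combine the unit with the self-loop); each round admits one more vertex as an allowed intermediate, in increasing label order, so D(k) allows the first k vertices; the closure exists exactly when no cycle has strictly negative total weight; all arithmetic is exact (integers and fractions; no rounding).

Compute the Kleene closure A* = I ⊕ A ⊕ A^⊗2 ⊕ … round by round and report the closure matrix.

D(0):
  [0, 5, ∞, 17]
  [6, 0, ∞, ∞]
  [8, ∞, 0, 13]
  [∞, 11, ∞, 0]
D(1):
  [0, 5, ∞, 17]
  [6, 0, ∞, 23]
  [8, 13, 0, 13]
  [∞, 11, ∞, 0]
D(2):
  [0, 5, ∞, 17]
  [6, 0, ∞, 23]
  [8, 13, 0, 13]
  [17, 11, ∞, 0]
D(3):
  [0, 5, ∞, 17]
  [6, 0, ∞, 23]
  [8, 13, 0, 13]
  [17, 11, ∞, 0]
D(4):
  [0, 5, ∞, 17]
  [6, 0, ∞, 23]
  [8, 13, 0, 13]
  [17, 11, ∞, 0]
Answer: A* = [[0, 5, ∞, 17], [6, 0, ∞, 23], [8, 13, 0, 13], [17, 11, ∞, 0]]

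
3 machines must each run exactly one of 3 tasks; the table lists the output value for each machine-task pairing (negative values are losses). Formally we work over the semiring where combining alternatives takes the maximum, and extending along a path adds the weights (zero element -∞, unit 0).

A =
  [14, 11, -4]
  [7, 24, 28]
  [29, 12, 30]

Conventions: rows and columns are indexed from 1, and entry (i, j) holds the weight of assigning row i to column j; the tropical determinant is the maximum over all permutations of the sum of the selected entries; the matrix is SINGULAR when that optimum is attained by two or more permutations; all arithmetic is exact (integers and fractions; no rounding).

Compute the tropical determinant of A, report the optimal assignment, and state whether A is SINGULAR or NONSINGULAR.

σ = (1, 2, 3): 14 + 24 + 30 = 68
σ = (1, 3, 2): 14 + 28 + 12 = 54
σ = (2, 1, 3): 11 + 7 + 30 = 48
σ = (2, 3, 1): 11 + 28 + 29 = 68
σ = (3, 1, 2): (-4) + 7 + 12 = 15
σ = (3, 2, 1): (-4) + 24 + 29 = 49
Optimal value attained by: σ = (1, 2, 3).
Answer: det⊕(A) = 68; verdict: SINGULAR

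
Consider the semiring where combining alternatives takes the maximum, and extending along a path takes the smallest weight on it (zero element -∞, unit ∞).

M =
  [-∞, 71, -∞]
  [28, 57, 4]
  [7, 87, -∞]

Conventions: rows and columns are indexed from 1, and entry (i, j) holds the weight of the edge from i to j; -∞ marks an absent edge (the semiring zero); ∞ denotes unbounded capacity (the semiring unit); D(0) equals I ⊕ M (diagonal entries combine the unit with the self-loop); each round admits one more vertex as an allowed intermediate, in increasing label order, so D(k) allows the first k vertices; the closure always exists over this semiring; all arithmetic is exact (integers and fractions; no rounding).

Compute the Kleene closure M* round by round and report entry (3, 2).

D(0):
  [∞, 71, -∞]
  [28, ∞, 4]
  [7, 87, ∞]
D(1):
  [∞, 71, -∞]
  [28, ∞, 4]
  [7, 87, ∞]
D(2):
  [∞, 71, 4]
  [28, ∞, 4]
  [28, 87, ∞]
D(3):
  [∞, 71, 4]
  [28, ∞, 4]
  [28, 87, ∞]
Answer: M*[3][2] = 87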